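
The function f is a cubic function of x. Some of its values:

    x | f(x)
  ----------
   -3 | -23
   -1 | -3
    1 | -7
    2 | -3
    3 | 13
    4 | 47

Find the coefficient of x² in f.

Write f(x) = ax³ + bx² + cx + d; the 6 given values yield a linear system in the 4 coefficients.
Solving, f(x) = x³ - 3x - 5.
The coefficient of x² is 0.

0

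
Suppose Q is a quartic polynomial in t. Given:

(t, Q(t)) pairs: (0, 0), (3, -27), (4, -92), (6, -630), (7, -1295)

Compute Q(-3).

-225

Write Q(t) = at^4 + bt³ + ct² + dt + e; the 5 given values yield a linear system in the 5 coefficients.
Solving, Q(t) = -t^4 + 4t³ - 5t² - 3t.
Then Q(-3) = -225.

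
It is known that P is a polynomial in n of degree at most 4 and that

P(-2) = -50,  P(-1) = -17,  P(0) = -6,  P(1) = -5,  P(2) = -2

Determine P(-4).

-230

First differences: 33, 11, 1, 3. Second differences: -22, -10, 2. Third differences: 12, 12.
Level-3 differences are constant, so P has degree 3.
Fitting a degree-3 polynomial gives P(n) = 2n³ - 5n² + 4n - 6.
Then P(-4) = -230.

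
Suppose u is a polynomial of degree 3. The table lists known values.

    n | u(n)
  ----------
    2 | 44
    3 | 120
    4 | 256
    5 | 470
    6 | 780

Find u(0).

0

First differences: 76, 136, 214, 310. Second differences: 60, 78, 96. Third differences: 18, 18.
Level-3 differences are constant, so u has degree 3.
Fitting a degree-3 polynomial gives u(n) = 3n³ + 3n² + 4n.
Then u(0) = 0.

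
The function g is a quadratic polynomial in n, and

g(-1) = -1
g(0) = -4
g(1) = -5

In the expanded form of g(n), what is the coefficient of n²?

Write g(n) = an² + bn + c; the 3 given values yield a linear system in the 3 coefficients.
Solving, g(n) = n² - 2n - 4.
The coefficient of n² is 1.

1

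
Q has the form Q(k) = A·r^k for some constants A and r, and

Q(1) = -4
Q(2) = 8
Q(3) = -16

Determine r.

Consecutive ratio: 8/(-4) = -2, and -16/8 = -2, so r = -2.
Then A·(-2)^1 = -4 gives A = 2, and Q(k) = 2·(-2)^k.

-2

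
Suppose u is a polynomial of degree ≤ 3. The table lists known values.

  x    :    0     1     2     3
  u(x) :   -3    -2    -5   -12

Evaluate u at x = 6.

Write u(x) = ax³ + bx² + cx + d; the 4 given values yield a linear system in the 4 coefficients.
Solving, the leading coefficient vanishes, and u(x) = -2x² + 3x - 3.
Then u(6) = -57.

-57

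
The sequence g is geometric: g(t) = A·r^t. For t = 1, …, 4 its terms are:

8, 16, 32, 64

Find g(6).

Consecutive ratio: 16/8 = 2, and 32/16 = 2, so r = 2.
Then A·2^1 = 8 gives A = 4, and g(t) = 4·2^t.
g(6) = 4·2^6 = 256.

256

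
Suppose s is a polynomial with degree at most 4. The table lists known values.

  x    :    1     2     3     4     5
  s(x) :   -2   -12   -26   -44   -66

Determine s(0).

First differences: -10, -14, -18, -22. Second differences: -4, -4, -4.
Level-2 differences are constant, so s has degree 2.
Fitting a degree-2 polynomial gives s(x) = -2x² - 4x + 4.
Then s(0) = 4.

4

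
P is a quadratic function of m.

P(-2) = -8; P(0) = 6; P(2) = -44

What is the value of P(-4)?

Write P(m) = am² + bm + c; the 3 given values yield a linear system in the 3 coefficients.
Solving, P(m) = -8m² - 9m + 6.
Then P(-4) = -86.

-86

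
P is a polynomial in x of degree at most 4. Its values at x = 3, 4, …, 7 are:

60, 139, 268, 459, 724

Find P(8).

1075

Write P(x) = ax^4 + bx³ + cx² + dx + e; the 5 given values yield a linear system in the 5 coefficients.
Solving, the leading coefficient vanishes, and P(x) = 2x³ + x² - 2x + 3.
Then P(8) = 1075.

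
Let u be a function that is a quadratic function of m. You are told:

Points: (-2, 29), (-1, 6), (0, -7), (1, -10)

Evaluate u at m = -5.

158

First differences: -23, -13, -3. Second differences: 10, 10.
Level-2 differences are constant, so u has degree 2.
Fitting a degree-2 polynomial gives u(m) = 5m² - 8m - 7.
Then u(-5) = 158.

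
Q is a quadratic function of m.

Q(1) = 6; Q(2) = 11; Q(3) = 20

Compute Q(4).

Write Q(m) = am² + bm + c; the 3 given values yield a linear system in the 3 coefficients.
Solving, Q(m) = 2m² - m + 5.
Then Q(4) = 33.

33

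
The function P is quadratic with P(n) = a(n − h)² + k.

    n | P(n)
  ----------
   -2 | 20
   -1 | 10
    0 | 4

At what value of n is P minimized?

First differences -10, -6; second difference 4 = 2a, so a = 2.
Expanding, the n-coefficient is −2ah = -4h; matching it to the data gives h = 1, and then k = 2.
So P(n) = 2(n − 1)² + 2.
Hence h = 1.

1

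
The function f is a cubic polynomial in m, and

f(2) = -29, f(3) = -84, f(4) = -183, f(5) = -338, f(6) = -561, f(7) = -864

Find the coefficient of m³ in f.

First differences: -55, -99, -155, -223, -303. Second differences: -44, -56, -68, -80. Third differences: -12, -12, -12.
Level-3 differences are constant, so f has degree 3.
Fitting a degree-3 polynomial gives f(m) = -2m³ - 4m² + 3m - 3.
The coefficient of m³ is -2.

-2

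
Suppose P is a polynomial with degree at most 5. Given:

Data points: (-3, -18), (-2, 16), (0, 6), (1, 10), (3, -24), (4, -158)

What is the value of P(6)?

Write P(k) = ak^5 + bk^4 + ck³ + dk² + ek + p; the 6 given values yield a linear system in the 6 coefficients.
Solving, the leading coefficient vanishes, and P(k) = -k^4 + 6k² - k + 6.
Then P(6) = -1080.

-1080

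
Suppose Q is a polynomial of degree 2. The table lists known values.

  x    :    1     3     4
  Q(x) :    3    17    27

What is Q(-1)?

-3

Write Q(x) = ax² + bx + c; the 3 given values yield a linear system in the 3 coefficients.
Solving, Q(x) = x² + 3x - 1.
Then Q(-1) = -3.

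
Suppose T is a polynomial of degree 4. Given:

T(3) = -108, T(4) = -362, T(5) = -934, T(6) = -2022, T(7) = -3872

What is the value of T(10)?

-17174

Write T(t) = at^4 + bt³ + ct² + dt + e; the 5 given values yield a linear system in the 5 coefficients.
Solving, T(t) = -2t^4 + 3t³ - t² - 8t + 6.
Then T(10) = -17174.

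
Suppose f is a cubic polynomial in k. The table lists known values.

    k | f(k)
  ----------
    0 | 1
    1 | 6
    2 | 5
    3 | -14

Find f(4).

Write f(k) = ak³ + bk² + ck + d; the 4 given values yield a linear system in the 4 coefficients.
Solving, f(k) = -2k³ + 3k² + 4k + 1.
Then f(4) = -63.

-63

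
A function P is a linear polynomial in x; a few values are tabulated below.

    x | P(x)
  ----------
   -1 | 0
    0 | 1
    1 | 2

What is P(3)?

Write P(x) = ax + b; the 3 given values yield a linear system in the 2 coefficients.
Solving, P(x) = x + 1.
Then P(3) = 4.

4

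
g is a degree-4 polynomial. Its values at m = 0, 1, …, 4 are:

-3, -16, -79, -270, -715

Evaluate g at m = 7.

-5554

Write g(m) = am^4 + bm³ + cm² + dm + e; the 5 given values yield a linear system in the 5 coefficients.
Solving, g(m) = -2m^4 - m³ - 8m² - 2m - 3.
Then g(7) = -5554.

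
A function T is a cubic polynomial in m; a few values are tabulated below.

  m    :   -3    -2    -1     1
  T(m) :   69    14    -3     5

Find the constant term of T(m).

0

Write T(m) = am³ + bm² + cm + d; the 4 given values yield a linear system in the 4 coefficients.
Solving, T(m) = -3m³ + m² + 7m.
The constant term is T(0) = 0.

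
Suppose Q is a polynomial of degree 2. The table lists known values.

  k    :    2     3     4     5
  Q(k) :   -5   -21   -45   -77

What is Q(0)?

3

First differences: -16, -24, -32. Second differences: -8, -8.
Level-2 differences are constant, so Q has degree 2.
Fitting a degree-2 polynomial gives Q(k) = -4k² + 4k + 3.
The constant term is Q(0) = 3.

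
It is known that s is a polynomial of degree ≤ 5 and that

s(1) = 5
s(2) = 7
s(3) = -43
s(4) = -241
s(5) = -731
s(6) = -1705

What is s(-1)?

-11

First differences: 2, -50, -198, -490, -974. Second differences: -52, -148, -292, -484. Third differences: -96, -144, -192. Fourth differences: -48, -48.
Level-4 differences are constant, so s has degree 4.
Fitting a degree-4 polynomial gives s(n) = -2n^4 + 4n³ + 4n - 1.
Then s(-1) = -11.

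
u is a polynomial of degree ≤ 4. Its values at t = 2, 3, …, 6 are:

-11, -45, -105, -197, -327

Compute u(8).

-725

Write u(t) = at^4 + bt³ + ct² + dt + e; the 5 given values yield a linear system in the 5 coefficients.
Solving, the leading coefficient vanishes, and u(t) = -t³ - 4t² + 5t + 3.
Then u(8) = -725.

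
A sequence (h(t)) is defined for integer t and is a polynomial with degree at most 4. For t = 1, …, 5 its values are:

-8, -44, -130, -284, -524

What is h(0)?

Write h(t) = at^4 + bt³ + ct² + dt + e; the 5 given values yield a linear system in the 5 coefficients.
Solving, the leading coefficient vanishes, and h(t) = -3t³ - 7t² + 6t - 4.
The constant term is h(0) = -4.

-4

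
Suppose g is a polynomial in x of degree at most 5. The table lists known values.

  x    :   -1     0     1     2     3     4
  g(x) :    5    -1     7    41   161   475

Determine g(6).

Write g(x) = ax^5 + bx^4 + cx³ + dx² + ex + p; the 6 given values yield a linear system in the 6 coefficients.
Solving, the leading coefficient vanishes, and g(x) = 2x^4 - 2x³ + 5x² + 3x - 1.
Then g(6) = 2357.

2357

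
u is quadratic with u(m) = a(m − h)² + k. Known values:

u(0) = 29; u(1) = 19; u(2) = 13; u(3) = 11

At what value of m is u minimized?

First differences -10, -6, -2; second difference 4 = 2a, so a = 2.
Expanding, the m-coefficient is −2ah = -4h; matching it to the data gives h = 3, and then k = 11.
So u(m) = 2(m − 3)² + 11.
Hence h = 3.

3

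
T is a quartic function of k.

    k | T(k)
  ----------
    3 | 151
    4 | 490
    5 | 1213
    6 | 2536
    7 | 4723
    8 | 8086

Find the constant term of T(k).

First differences: 339, 723, 1323, 2187, 3363. Second differences: 384, 600, 864, 1176. Third differences: 216, 264, 312. Fourth differences: 48, 48.
Level-4 differences are constant, so T has degree 4.
Fitting a degree-4 polynomial gives T(k) = 2k^4 - 2k² + 3k - 2.
The constant term is T(0) = -2.

-2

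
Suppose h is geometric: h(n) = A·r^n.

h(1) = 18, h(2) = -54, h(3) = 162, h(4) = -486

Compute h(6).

-4374

Consecutive ratio: -54/18 = -3, and 162/(-54) = -3, so r = -3.
Then A·(-3)^1 = 18 gives A = -6, and h(n) = -6·(-3)^n.
h(6) = -6·(-3)^6 = -4374.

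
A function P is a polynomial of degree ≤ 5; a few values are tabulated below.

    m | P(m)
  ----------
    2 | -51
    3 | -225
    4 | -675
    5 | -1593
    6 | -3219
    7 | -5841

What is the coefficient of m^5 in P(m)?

0

First differences: -174, -450, -918, -1626, -2622. Second differences: -276, -468, -708, -996. Third differences: -192, -240, -288. Fourth differences: -48, -48.
Level-4 differences are constant, so P has degree 4.
Fitting a degree-4 polynomial gives P(m) = -2m^4 - 4m³ + 8m² - 8m - 3.
The coefficient of m^5 is 0.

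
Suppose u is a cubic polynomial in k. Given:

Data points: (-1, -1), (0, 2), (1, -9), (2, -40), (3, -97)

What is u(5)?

-313

Write u(k) = ak³ + bk² + ck + d; the 5 given values yield a linear system in the 4 coefficients.
Solving, u(k) = -k³ - 7k² - 3k + 2.
Then u(5) = -313.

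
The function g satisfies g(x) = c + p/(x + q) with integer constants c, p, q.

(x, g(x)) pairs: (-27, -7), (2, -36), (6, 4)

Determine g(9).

-1

(g(x) − c)(x + q) = p for each data point; the three points give a linear system in c and q, then p follows.
Solving: c = -6, q = -3, p = 30, so g(x) = -6 + 30/(x − 3).
Then g(9) = -6 + 30/6 = -1.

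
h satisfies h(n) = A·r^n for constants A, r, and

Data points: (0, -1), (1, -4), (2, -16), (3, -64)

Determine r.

Consecutive ratio: -4/(-1) = 4, and -16/(-4) = 4, so r = 4.
Then A·4^0 = -1 gives A = -1, and h(n) = -1·4^n.

4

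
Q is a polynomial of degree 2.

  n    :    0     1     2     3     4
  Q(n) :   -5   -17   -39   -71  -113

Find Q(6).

-227

Write Q(n) = an² + bn + c; the 5 given values yield a linear system in the 3 coefficients.
Solving, Q(n) = -5n² - 7n - 5.
Then Q(6) = -227.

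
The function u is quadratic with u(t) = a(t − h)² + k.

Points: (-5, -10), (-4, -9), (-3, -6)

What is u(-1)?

6

First differences 1, 3; second difference 2 = 2a, so a = 1.
Expanding, the t-coefficient is −2ah = -2h; matching it to the data gives h = -5, and then k = -10.
So u(t) = 1(t + 5)² − 10.
u(-1) = 1·4² − 10 = 6.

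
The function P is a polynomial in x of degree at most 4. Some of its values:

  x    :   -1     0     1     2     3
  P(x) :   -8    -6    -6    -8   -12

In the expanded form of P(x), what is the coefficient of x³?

0

First differences: 2, 0, -2, -4. Second differences: -2, -2, -2.
Level-2 differences are constant, so P has degree 2.
Fitting a degree-2 polynomial gives P(x) = -x² + x - 6.
The coefficient of x³ is 0.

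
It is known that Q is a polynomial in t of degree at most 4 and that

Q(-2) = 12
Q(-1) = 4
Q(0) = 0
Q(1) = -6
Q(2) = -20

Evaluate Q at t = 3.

-48

Write Q(t) = at^4 + bt³ + ct² + dt + e; the 5 given values yield a linear system in the 5 coefficients.
Solving, the leading coefficient vanishes, and Q(t) = -t³ - t² - 4t.
Then Q(3) = -48.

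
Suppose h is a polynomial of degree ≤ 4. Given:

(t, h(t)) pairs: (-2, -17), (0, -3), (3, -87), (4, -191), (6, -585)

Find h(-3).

-9

Write h(t) = at^4 + bt³ + ct² + dt + e; the 5 given values yield a linear system in the 5 coefficients.
Solving, the leading coefficient vanishes, and h(t) = -2t³ - 5t² + 5t - 3.
Then h(-3) = -9.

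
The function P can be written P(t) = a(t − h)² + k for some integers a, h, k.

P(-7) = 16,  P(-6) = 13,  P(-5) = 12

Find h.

First differences -3, -1; second difference 2 = 2a, so a = 1.
Expanding, the t-coefficient is −2ah = -2h; matching it to the data gives h = -5, and then k = 12.
So P(t) = 1(t + 5)² + 12.
Hence h = -5.

-5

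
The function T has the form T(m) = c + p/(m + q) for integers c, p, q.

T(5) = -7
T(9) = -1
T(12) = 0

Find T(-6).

(T(m) − c)(m + q) = p for each data point; the three points give a linear system in c and q, then p follows.
Solving: c = 2, q = -3, p = -18, so T(m) = 2 − 18/(m − 3).
Then T(-6) = 2 − 18/(-9) = 4.

4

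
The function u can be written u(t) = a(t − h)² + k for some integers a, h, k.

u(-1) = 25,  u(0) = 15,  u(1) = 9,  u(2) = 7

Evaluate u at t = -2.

First differences -10, -6, -2; second difference 4 = 2a, so a = 2.
Expanding, the t-coefficient is −2ah = -4h; matching it to the data gives h = 2, and then k = 7.
So u(t) = 2(t − 2)² + 7.
u(-2) = 2·(-4)² + 7 = 39.

39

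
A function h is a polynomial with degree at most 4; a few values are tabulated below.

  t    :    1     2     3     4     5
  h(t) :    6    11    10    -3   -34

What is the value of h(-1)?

2

Write h(t) = at^4 + bt³ + ct² + dt + e; the 5 given values yield a linear system in the 5 coefficients.
Solving, the leading coefficient vanishes, and h(t) = -t³ + 3t² + 3t + 1.
Then h(-1) = 2.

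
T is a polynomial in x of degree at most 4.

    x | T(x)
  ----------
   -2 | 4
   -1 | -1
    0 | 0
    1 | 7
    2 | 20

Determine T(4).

First differences: -5, 1, 7, 13. Second differences: 6, 6, 6.
Level-2 differences are constant, so T has degree 2.
Fitting a degree-2 polynomial gives T(x) = 3x² + 4x.
Then T(4) = 64.

64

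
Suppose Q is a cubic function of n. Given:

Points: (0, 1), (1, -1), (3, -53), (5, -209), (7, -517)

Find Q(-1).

-5

Write Q(n) = an³ + bn² + cn + d; the 5 given values yield a linear system in the 4 coefficients.
Solving, Q(n) = -n³ - 4n² + 3n + 1.
Then Q(-1) = -5.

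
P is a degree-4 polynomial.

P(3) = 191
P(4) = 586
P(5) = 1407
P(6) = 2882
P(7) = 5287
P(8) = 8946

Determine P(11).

First differences: 395, 821, 1475, 2405, 3659. Second differences: 426, 654, 930, 1254. Third differences: 228, 276, 324. Fourth differences: 48, 48.
Level-4 differences are constant, so P has degree 4.
Fitting a degree-4 polynomial gives P(n) = 2n^4 + 2n³ - 5n² + 6n + 2.
Then P(11) = 31407.

31407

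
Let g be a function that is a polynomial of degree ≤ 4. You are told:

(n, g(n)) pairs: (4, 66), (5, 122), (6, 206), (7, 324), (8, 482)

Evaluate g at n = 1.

6

First differences: 56, 84, 118, 158. Second differences: 28, 34, 40. Third differences: 6, 6.
Level-3 differences are constant, so g has degree 3.
Fitting a degree-3 polynomial gives g(n) = n³ - n² + 4n + 2.
Then g(1) = 6.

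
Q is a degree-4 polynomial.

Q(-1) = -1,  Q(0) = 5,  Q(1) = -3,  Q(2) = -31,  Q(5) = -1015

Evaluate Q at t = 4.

Write Q(t) = at^4 + bt³ + ct² + dt + e; the 5 given values yield a linear system in the 5 coefficients.
Solving, Q(t) = -2t^4 + 3t³ - 5t² - 4t + 5.
Then Q(4) = -411.

-411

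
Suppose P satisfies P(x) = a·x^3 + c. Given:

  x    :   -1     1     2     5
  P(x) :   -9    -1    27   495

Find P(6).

859

From P(-1) = -9 and P(1) = -1: -1a + c = -9 and 1a + c = -1.
Subtracting: 2a = 8, so a = 4; then c = -9 − 4·(-1) = -5.
So P(x) = 4x³ − 5, and P(6) = 859.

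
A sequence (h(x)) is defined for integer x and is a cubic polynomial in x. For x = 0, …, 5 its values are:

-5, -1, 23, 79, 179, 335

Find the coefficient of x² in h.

First differences: 4, 24, 56, 100, 156. Second differences: 20, 32, 44, 56. Third differences: 12, 12, 12.
Level-3 differences are constant, so h has degree 3.
Fitting a degree-3 polynomial gives h(x) = 2x³ + 4x² - 2x - 5.
The coefficient of x² is 4.

4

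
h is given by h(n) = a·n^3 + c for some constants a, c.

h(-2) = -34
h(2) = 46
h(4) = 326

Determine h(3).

From h(-2) = -34 and h(2) = 46: -8a + c = -34 and 8a + c = 46.
Subtracting: 16a = 80, so a = 5; then c = -34 − 5·(-8) = 6.
So h(n) = 5n³ + 6, and h(3) = 141.

141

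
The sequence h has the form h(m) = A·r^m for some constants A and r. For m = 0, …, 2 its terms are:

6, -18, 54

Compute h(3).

-162

Consecutive ratio: -18/6 = -3, and 54/(-18) = -3, so r = -3.
Then A·(-3)^0 = 6 gives A = 6, and h(m) = 6·(-3)^m.
h(3) = 6·(-3)^3 = -162.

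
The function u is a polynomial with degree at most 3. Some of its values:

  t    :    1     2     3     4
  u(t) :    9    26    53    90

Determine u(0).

2

First differences: 17, 27, 37. Second differences: 10, 10.
Level-2 differences are constant, so u has degree 2.
Fitting a degree-2 polynomial gives u(t) = 5t² + 2t + 2.
Then u(0) = 2.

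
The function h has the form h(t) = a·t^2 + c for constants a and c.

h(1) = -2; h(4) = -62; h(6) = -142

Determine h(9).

-322

From h(1) = -2 and h(4) = -62: 1a + c = -2 and 16a + c = -62.
Subtracting: 15a = -60, so a = -4; then c = -2 − (-4)·1 = 2.
So h(t) = -4t² + 2, and h(9) = -322.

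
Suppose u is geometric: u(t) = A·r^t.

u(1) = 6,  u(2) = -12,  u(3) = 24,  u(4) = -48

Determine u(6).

Consecutive ratio: -12/6 = -2, and 24/(-12) = -2, so r = -2.
Then A·(-2)^1 = 6 gives A = -3, and u(t) = -3·(-2)^t.
u(6) = -3·(-2)^6 = -192.

-192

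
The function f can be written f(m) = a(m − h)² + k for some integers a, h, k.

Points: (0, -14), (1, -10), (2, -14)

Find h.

First differences 4, -4; second difference -8 = 2a, so a = -4.
Expanding, the m-coefficient is −2ah = 8h; matching it to the data gives h = 1, and then k = -10.
So f(m) = -4(m − 1)² − 10.
Hence h = 1.

1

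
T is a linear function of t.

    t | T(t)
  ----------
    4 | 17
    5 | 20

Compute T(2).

Write T(t) = at + b; the 2 given values yield a linear system in the 2 coefficients.
Solving, T(t) = 3t + 5.
Then T(2) = 11.

11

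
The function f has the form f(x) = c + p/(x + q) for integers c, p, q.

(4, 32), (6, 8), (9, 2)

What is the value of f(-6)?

-8

(f(x) − c)(x + q) = p for each data point; the three points give a linear system in c and q, then p follows.
Solving: c = -4, q = -3, p = 36, so f(x) = -4 + 36/(x − 3).
Then f(-6) = -4 + 36/(-9) = -8.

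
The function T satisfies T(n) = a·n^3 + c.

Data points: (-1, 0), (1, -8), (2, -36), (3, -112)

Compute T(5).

-504

From T(-1) = 0 and T(1) = -8: -1a + c = 0 and 1a + c = -8.
Subtracting: 2a = -8, so a = -4; then c = 0 − (-4)·(-1) = -4.
So T(n) = -4n³ − 4, and T(5) = -504.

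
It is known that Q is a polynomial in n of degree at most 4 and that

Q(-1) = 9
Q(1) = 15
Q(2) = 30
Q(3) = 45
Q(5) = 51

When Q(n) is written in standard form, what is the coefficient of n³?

Write Q(n) = an^4 + bn³ + cn² + dn + e; the 5 given values yield a linear system in the 5 coefficients.
Solving, the leading coefficient vanishes, and Q(n) = -n³ + 6n² + 4n + 6.
The coefficient of n³ is -1.

-1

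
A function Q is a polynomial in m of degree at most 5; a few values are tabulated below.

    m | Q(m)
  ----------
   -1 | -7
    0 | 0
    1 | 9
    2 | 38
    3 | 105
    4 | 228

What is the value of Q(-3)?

-87

First differences: 7, 9, 29, 67, 123. Second differences: 2, 20, 38, 56. Third differences: 18, 18, 18.
Level-3 differences are constant, so Q has degree 3.
Fitting a degree-3 polynomial gives Q(m) = 3m³ + m² + 5m.
Then Q(-3) = -87.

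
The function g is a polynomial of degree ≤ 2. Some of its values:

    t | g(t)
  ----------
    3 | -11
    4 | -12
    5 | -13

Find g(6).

First differences: -1, -1.
Level-1 differences are constant, so g has degree 1.
Fitting a degree-1 polynomial gives g(t) = -t - 8.
Then g(6) = -14.

-14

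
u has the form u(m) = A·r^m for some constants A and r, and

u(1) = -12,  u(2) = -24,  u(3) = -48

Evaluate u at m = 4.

-96

Consecutive ratio: -24/(-12) = 2, and -48/(-24) = 2, so r = 2.
Then A·2^1 = -12 gives A = -6, and u(m) = -6·2^m.
u(4) = -6·2^4 = -96.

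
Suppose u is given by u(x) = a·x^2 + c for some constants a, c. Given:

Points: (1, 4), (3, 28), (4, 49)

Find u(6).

109

From u(1) = 4 and u(3) = 28: 1a + c = 4 and 9a + c = 28.
Subtracting: 8a = 24, so a = 3; then c = 4 − 3·1 = 1.
So u(x) = 3x² + 1, and u(6) = 109.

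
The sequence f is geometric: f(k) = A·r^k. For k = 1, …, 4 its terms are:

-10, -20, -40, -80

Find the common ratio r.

Consecutive ratio: -20/(-10) = 2, and -40/(-20) = 2, so r = 2.
Then A·2^1 = -10 gives A = -5, and f(k) = -5·2^k.

2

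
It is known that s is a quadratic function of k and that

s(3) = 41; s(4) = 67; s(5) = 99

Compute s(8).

231

Write s(k) = ak² + bk + c; the 3 given values yield a linear system in the 3 coefficients.
Solving, s(k) = 3k² + 5k - 1.
Then s(8) = 231.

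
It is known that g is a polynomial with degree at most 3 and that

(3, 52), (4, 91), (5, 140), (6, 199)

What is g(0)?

First differences: 39, 49, 59. Second differences: 10, 10.
Level-2 differences are constant, so g has degree 2.
Fitting a degree-2 polynomial gives g(m) = 5m² + 4m - 5.
The constant term is g(0) = -5.

-5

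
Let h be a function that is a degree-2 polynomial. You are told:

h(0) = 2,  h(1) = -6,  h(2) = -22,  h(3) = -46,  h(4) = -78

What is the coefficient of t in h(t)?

-4

Write h(t) = at² + bt + c; the 5 given values yield a linear system in the 3 coefficients.
Solving, h(t) = -4t² - 4t + 2.
The coefficient of t is -4.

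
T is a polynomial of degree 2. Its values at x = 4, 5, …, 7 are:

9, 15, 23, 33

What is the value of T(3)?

Write T(x) = ax² + bx + c; the 4 given values yield a linear system in the 3 coefficients.
Solving, T(x) = x² - 3x + 5.
Then T(3) = 5.

5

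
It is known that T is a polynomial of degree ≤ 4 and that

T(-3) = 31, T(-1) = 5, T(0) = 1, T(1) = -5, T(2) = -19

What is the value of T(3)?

-47

Write T(k) = ak^4 + bk³ + ck² + dk + e; the 5 given values yield a linear system in the 5 coefficients.
Solving, the leading coefficient vanishes, and T(k) = -k³ - k² - 4k + 1.
Then T(3) = -47.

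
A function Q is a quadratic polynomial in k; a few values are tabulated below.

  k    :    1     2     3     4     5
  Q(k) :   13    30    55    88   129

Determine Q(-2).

10

First differences: 17, 25, 33, 41. Second differences: 8, 8, 8.
Level-2 differences are constant, so Q has degree 2.
Fitting a degree-2 polynomial gives Q(k) = 4k² + 5k + 4.
Then Q(-2) = 10.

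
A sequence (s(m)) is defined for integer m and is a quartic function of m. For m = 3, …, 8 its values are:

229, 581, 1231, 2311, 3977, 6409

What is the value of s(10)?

14411

First differences: 352, 650, 1080, 1666, 2432. Second differences: 298, 430, 586, 766. Third differences: 132, 156, 180. Fourth differences: 24, 24.
Level-4 differences are constant, so s has degree 4.
Fitting a degree-4 polynomial gives s(m) = m^4 + 4m³ + 4m² + m + 1.
Then s(10) = 14411.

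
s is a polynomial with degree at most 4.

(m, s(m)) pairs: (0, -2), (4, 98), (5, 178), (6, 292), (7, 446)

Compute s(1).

Write s(m) = am^4 + bm³ + cm² + dm + e; the 5 given values yield a linear system in the 5 coefficients.
Solving, the leading coefficient vanishes, and s(m) = m³ + 2m² + m - 2.
Then s(1) = 2.

2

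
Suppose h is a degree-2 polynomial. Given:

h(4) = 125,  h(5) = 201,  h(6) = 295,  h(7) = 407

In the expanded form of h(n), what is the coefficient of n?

First differences: 76, 94, 112. Second differences: 18, 18.
Level-2 differences are constant, so h has degree 2.
Fitting a degree-2 polynomial gives h(n) = 9n² - 5n + 1.
The coefficient of n is -5.

-5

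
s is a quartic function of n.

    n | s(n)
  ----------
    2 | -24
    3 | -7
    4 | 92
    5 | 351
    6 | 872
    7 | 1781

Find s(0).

First differences: 17, 99, 259, 521, 909. Second differences: 82, 160, 262, 388. Third differences: 78, 102, 126. Fourth differences: 24, 24.
Level-4 differences are constant, so s has degree 4.
Fitting a degree-4 polynomial gives s(n) = n^4 - n³ - 5n² - 4n - 4.
Then s(0) = -4.

-4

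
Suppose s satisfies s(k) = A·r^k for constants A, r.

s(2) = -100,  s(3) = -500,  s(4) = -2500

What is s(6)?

-62500

Consecutive ratio: -500/(-100) = 5, and -2500/(-500) = 5, so r = 5.
Then A·5^2 = -100 gives A = -4, and s(k) = -4·5^k.
s(6) = -4·5^6 = -62500.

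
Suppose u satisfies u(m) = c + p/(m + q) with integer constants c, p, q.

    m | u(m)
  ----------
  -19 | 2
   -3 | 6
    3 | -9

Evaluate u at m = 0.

21

(u(m) − c)(m + q) = p for each data point; the three points give a linear system in c and q, then p follows.
Solving: c = 1, q = -1, p = -20, so u(m) = 1 − 20/(m − 1).
Then u(0) = 1 − 20/(-1) = 21.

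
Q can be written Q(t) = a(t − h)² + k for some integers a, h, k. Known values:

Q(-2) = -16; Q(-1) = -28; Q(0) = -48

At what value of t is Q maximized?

-3

First differences -12, -20; second difference -8 = 2a, so a = -4.
Expanding, the t-coefficient is −2ah = 8h; matching it to the data gives h = -3, and then k = -12.
So Q(t) = -4(t + 3)² − 12.
Hence h = -3.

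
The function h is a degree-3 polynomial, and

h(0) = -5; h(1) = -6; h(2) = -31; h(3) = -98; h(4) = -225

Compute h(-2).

-3

Write h(k) = ak³ + bk² + ck + d; the 5 given values yield a linear system in the 4 coefficients.
Solving, h(k) = -3k³ - 3k² + 5k - 5.
Then h(-2) = -3.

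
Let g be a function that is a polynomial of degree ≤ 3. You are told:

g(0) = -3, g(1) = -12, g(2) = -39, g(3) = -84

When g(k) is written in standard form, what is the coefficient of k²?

-9

Write g(k) = ak³ + bk² + ck + d; the 4 given values yield a linear system in the 4 coefficients.
Solving, the leading coefficient vanishes, and g(k) = -9k² - 3.
The coefficient of k² is -9.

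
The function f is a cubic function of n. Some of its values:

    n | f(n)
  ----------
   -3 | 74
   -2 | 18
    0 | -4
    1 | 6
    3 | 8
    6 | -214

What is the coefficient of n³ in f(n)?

Write f(n) = an³ + bn² + cn + d; the 6 given values yield a linear system in the 4 coefficients.
Solving, f(n) = -2n³ + 5n² + 7n - 4.
The coefficient of n³ is -2.

-2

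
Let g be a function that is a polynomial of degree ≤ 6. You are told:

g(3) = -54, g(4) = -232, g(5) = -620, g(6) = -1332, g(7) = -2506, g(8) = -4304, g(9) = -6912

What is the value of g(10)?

-10540

Write g(x) = ax^6 + bx^5 + cx^4 + dx³ + ex² + px + q; the 7 given values yield a linear system in the 7 coefficients.
Solving, the top 2 coefficients vanish, and g(x) = -x^4 - x³ + 4x² + 6x.
Then g(10) = -10540.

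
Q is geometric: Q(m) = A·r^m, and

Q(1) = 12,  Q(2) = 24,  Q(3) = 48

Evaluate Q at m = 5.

Consecutive ratio: 24/12 = 2, and 48/24 = 2, so r = 2.
Then A·2^1 = 12 gives A = 6, and Q(m) = 6·2^m.
Q(5) = 6·2^5 = 192.

192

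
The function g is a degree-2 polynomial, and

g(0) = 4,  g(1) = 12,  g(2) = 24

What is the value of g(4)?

60

Write g(k) = ak² + bk + c; the 3 given values yield a linear system in the 3 coefficients.
Solving, g(k) = 2k² + 6k + 4.
Then g(4) = 60.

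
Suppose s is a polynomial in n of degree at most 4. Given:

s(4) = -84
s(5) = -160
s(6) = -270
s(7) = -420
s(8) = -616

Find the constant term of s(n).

First differences: -76, -110, -150, -196. Second differences: -34, -40, -46. Third differences: -6, -6.
Level-3 differences are constant, so s has degree 3.
Fitting a degree-3 polynomial gives s(n) = -n³ - 2n² + 3n.
The constant term is s(0) = 0.

0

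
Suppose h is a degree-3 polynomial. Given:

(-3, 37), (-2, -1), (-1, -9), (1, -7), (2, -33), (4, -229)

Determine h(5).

Write h(n) = an³ + bn² + cn + d; the 6 given values yield a linear system in the 4 coefficients.
Solving, h(n) = -3n³ - 3n² + 4n - 5.
Then h(5) = -435.

-435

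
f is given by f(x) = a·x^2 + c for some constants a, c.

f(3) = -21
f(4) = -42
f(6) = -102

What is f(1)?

3

From f(3) = -21 and f(4) = -42: 9a + c = -21 and 16a + c = -42.
Subtracting: 7a = -21, so a = -3; then c = -21 − (-3)·9 = 6.
So f(x) = -3x² + 6, and f(1) = 3.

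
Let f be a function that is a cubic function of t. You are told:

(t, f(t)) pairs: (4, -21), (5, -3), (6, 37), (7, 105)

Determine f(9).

349

Write f(t) = at³ + bt² + ct + d; the 4 given values yield a linear system in the 4 coefficients.
Solving, f(t) = t³ - 4t² - 7t + 7.
Then f(9) = 349.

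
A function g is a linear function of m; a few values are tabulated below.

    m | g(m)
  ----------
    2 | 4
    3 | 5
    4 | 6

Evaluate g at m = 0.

2

First differences: 1, 1.
Level-1 differences are constant, so g has degree 1.
Fitting a degree-1 polynomial gives g(m) = m + 2.
Then g(0) = 2.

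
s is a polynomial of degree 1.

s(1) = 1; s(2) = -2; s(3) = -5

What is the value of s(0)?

4

First differences: -3, -3.
Level-1 differences are constant, so s has degree 1.
Fitting a degree-1 polynomial gives s(t) = -3t + 4.
Then s(0) = 4.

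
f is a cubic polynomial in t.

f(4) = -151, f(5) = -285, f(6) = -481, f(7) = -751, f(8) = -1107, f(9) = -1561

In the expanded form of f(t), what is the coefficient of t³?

-2

Write f(t) = at³ + bt² + ct + d; the 6 given values yield a linear system in the 4 coefficients.
Solving, f(t) = -2t³ - t² - 3t + 5.
The coefficient of t³ is -2.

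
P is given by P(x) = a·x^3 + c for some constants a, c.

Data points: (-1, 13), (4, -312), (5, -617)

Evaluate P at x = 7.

From P(-1) = 13 and P(4) = -312: -1a + c = 13 and 64a + c = -312.
Subtracting: 65a = -325, so a = -5; then c = 13 − (-5)·(-1) = 8.
So P(x) = -5x³ + 8, and P(7) = -1707.

-1707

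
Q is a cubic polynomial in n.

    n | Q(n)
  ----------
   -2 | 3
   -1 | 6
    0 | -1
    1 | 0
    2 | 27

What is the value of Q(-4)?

First differences: 3, -7, 1, 27. Second differences: -10, 8, 26. Third differences: 18, 18.
Level-3 differences are constant, so Q has degree 3.
Fitting a degree-3 polynomial gives Q(n) = 3n³ + 4n² - 6n - 1.
Then Q(-4) = -105.

-105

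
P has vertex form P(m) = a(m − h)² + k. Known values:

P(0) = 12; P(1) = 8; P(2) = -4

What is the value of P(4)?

-52

First differences -4, -12; second difference -8 = 2a, so a = -4.
Expanding, the m-coefficient is −2ah = 8h; matching it to the data gives h = 0, and then k = 12.
So P(m) = -4(m + 0)² + 12.
P(4) = -4·4² + 12 = -52.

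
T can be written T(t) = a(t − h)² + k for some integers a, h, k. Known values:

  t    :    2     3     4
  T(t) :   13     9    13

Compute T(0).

45

First differences -4, 4; second difference 8 = 2a, so a = 4.
Expanding, the t-coefficient is −2ah = -8h; matching it to the data gives h = 3, and then k = 9.
So T(t) = 4(t − 3)² + 9.
T(0) = 4·(-3)² + 9 = 45.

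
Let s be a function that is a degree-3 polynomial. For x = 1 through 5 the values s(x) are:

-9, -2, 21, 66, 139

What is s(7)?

First differences: 7, 23, 45, 73. Second differences: 16, 22, 28. Third differences: 6, 6.
Level-3 differences are constant, so s has degree 3.
Fitting a degree-3 polynomial gives s(x) = x³ + 2x² - 6x - 6.
Then s(7) = 393.

393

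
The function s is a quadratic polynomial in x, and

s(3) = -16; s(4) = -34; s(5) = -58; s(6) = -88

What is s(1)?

First differences: -18, -24, -30. Second differences: -6, -6.
Level-2 differences are constant, so s has degree 2.
Fitting a degree-2 polynomial gives s(x) = -3x² + 3x + 2.
Then s(1) = 2.

2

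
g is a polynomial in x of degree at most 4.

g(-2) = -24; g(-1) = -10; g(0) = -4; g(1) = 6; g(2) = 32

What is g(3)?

86

First differences: 14, 6, 10, 26. Second differences: -8, 4, 16. Third differences: 12, 12.
Level-3 differences are constant, so g has degree 3.
Fitting a degree-3 polynomial gives g(x) = 2x³ + 2x² + 6x - 4.
Then g(3) = 86.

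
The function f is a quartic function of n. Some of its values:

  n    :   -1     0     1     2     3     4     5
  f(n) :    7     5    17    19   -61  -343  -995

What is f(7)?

First differences: -2, 12, 2, -80, -282, -652. Second differences: 14, -10, -82, -202, -370. Third differences: -24, -72, -120, -168. Fourth differences: -48, -48, -48.
Level-4 differences are constant, so f has degree 4.
Fitting a degree-4 polynomial gives f(n) = -2n^4 + 9n² + 5n + 5.
Then f(7) = -4321.

-4321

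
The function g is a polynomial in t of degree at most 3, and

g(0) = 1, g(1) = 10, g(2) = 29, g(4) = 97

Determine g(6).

Write g(t) = at³ + bt² + ct + d; the 4 given values yield a linear system in the 4 coefficients.
Solving, the leading coefficient vanishes, and g(t) = 5t² + 4t + 1.
Then g(6) = 205.

205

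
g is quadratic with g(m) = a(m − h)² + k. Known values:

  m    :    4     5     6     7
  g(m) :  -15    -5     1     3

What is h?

First differences 10, 6, 2; second difference -4 = 2a, so a = -2.
Expanding, the m-coefficient is −2ah = 4h; matching it to the data gives h = 7, and then k = 3.
So g(m) = -2(m − 7)² + 3.
Hence h = 7.

7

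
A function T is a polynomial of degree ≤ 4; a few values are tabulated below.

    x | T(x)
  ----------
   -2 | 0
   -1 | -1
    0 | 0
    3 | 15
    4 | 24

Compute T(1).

3

Write T(x) = ax^4 + bx³ + cx² + dx + e; the 5 given values yield a linear system in the 5 coefficients.
Solving, the top 2 coefficients vanish, and T(x) = x² + 2x.
Then T(1) = 3.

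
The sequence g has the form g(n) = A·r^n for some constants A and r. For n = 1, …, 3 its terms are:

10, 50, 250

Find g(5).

Consecutive ratio: 50/10 = 5, and 250/50 = 5, so r = 5.
Then A·5^1 = 10 gives A = 2, and g(n) = 2·5^n.
g(5) = 2·5^5 = 6250.

6250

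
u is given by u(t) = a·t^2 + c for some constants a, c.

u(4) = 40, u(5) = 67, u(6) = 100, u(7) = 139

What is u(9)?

From u(4) = 40 and u(5) = 67: 16a + c = 40 and 25a + c = 67.
Subtracting: 9a = 27, so a = 3; then c = 40 − 3·16 = -8.
So u(t) = 3t² − 8, and u(9) = 235.

235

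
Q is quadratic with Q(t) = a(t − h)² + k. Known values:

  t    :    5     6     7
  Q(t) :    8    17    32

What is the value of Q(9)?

80

First differences 9, 15; second difference 6 = 2a, so a = 3.
Expanding, the t-coefficient is −2ah = -6h; matching it to the data gives h = 4, and then k = 5.
So Q(t) = 3(t − 4)² + 5.
Q(9) = 3·5² + 5 = 80.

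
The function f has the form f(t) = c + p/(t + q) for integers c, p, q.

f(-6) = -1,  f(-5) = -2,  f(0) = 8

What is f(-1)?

(f(t) − c)(t + q) = p for each data point; the three points give a linear system in c and q, then p follows.
Solving: c = 2, q = 2, p = 12, so f(t) = 2 + 12/(t + 2).
Then f(-1) = 2 + 12/1 = 14.

14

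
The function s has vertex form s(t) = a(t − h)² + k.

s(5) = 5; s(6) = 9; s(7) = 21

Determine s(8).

First differences 4, 12; second difference 8 = 2a, so a = 4.
Expanding, the t-coefficient is −2ah = -8h; matching it to the data gives h = 5, and then k = 5.
So s(t) = 4(t − 5)² + 5.
s(8) = 4·3² + 5 = 41.

41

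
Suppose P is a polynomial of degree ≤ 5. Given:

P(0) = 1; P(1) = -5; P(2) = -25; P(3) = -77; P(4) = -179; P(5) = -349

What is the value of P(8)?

-1447

Write P(t) = at^5 + bt^4 + ct³ + dt² + et + p; the 6 given values yield a linear system in the 6 coefficients.
Solving, the top 2 coefficients vanish, and P(t) = -3t³ + 2t² - 5t + 1.
Then P(8) = -1447.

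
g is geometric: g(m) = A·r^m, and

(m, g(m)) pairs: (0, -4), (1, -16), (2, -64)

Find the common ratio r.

Consecutive ratio: -16/(-4) = 4, and -64/(-16) = 4, so r = 4.
Then A·4^0 = -4 gives A = -4, and g(m) = -4·4^m.

4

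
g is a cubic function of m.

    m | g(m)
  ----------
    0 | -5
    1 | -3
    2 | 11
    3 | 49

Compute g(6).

Write g(m) = am³ + bm² + cm + d; the 4 given values yield a linear system in the 4 coefficients.
Solving, g(m) = 2m³ - 5.
Then g(6) = 427.

427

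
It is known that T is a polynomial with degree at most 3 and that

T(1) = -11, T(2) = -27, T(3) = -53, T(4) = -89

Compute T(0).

-5

First differences: -16, -26, -36. Second differences: -10, -10.
Level-2 differences are constant, so T has degree 2.
Fitting a degree-2 polynomial gives T(t) = -5t² - t - 5.
Then T(0) = -5.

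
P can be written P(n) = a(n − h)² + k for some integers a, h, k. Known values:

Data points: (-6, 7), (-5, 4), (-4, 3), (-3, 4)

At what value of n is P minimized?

-4

First differences -3, -1, 1; second difference 2 = 2a, so a = 1.
Expanding, the n-coefficient is −2ah = -2h; matching it to the data gives h = -4, and then k = 3.
So P(n) = 1(n + 4)² + 3.
Hence h = -4.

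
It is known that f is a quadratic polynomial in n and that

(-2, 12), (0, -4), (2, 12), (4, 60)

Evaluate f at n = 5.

Write f(n) = an² + bn + c; the 4 given values yield a linear system in the 3 coefficients.
Solving, f(n) = 4n² - 4.
Then f(5) = 96.

96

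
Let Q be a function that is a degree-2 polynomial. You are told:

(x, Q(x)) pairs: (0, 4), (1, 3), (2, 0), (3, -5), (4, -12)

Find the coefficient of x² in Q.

-1

First differences: -1, -3, -5, -7. Second differences: -2, -2, -2.
Level-2 differences are constant, so Q has degree 2.
Fitting a degree-2 polynomial gives Q(x) = -x² + 4.
The coefficient of x² is -1.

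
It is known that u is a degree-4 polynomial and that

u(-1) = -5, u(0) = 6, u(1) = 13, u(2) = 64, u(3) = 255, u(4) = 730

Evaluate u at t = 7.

First differences: 11, 7, 51, 191, 475. Second differences: -4, 44, 140, 284. Third differences: 48, 96, 144. Fourth differences: 48, 48.
Level-4 differences are constant, so u has degree 4.
Fitting a degree-4 polynomial gives u(t) = 2t^4 + 4t³ - 4t² + 5t + 6.
Then u(7) = 6019.

6019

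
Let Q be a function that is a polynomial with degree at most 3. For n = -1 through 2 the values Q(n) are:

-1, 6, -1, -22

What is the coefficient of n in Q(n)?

0

First differences: 7, -7, -21. Second differences: -14, -14.
Level-2 differences are constant, so Q has degree 2.
Fitting a degree-2 polynomial gives Q(n) = -7n² + 6.
The coefficient of n is 0.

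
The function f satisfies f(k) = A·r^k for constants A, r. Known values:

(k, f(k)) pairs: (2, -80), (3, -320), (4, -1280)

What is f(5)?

Consecutive ratio: -320/(-80) = 4, and -1280/(-320) = 4, so r = 4.
Then A·4^2 = -80 gives A = -5, and f(k) = -5·4^k.
f(5) = -5·4^5 = -5120.

-5120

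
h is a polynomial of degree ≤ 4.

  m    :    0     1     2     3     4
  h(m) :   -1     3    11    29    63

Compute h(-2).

Write h(m) = am^4 + bm³ + cm² + dm + e; the 5 given values yield a linear system in the 5 coefficients.
Solving, the leading coefficient vanishes, and h(m) = m³ - m² + 4m - 1.
Then h(-2) = -21.

-21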